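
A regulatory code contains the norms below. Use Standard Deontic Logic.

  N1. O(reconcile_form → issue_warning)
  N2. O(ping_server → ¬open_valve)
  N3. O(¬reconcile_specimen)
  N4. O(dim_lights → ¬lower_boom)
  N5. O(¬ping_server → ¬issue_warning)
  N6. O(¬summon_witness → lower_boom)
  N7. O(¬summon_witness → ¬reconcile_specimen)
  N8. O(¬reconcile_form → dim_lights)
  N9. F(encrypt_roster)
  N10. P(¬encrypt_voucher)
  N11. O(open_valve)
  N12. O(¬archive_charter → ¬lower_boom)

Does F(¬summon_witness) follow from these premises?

Yes

From premise 11 we have O(open_valve).
The contrapositive of premise 2 (O(ping_server → ¬open_valve)) is O(open_valve → ¬ping_server), and O(open_valve) is already established, so O(¬ping_server).
From O(¬ping_server) and premise 5, O(¬ping_server → ¬issue_warning), we obtain O(¬issue_warning).
Premise 1 is O(reconcile_form → issue_warning); contrapositively O(¬issue_warning → ¬reconcile_form). Since O(¬issue_warning) holds, K gives O(¬reconcile_form).
Applying K to premise 8 (O(¬reconcile_form → dim_lights)) and O(¬reconcile_form) yields O(dim_lights).
Premise 4 is O(dim_lights → ¬lower_boom); since O(dim_lights), deontic closure gives O(¬lower_boom).
The contrapositive of premise 6 (O(¬summon_witness → lower_boom)) is O(¬lower_boom → summon_witness), and O(¬lower_boom) is already established, so O(summon_witness).
Premises 3, 7, 9, 10, 12 do not contribute to this derivation.
So O(summon_witness) holds, i.e. F(¬summon_witness). The claim follows.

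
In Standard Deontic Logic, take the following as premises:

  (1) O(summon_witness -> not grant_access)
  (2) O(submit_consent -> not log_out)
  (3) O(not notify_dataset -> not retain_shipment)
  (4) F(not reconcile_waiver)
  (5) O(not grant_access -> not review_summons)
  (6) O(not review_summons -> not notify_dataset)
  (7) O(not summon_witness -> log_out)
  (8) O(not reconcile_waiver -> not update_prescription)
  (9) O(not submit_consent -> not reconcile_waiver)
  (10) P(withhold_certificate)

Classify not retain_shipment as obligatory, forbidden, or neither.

Premise 4 is F(not reconcile_waiver), i.e. O(reconcile_waiver).
The contrapositive of premise 9 (O(not submit_consent -> not reconcile_waiver)) is O(reconcile_waiver -> submit_consent), and O(reconcile_waiver) is already established, so O(submit_consent).
From O(submit_consent) and premise 2, O(submit_consent -> not log_out), we obtain O(not log_out).
Premise 7, O(not summon_witness -> log_out), contraposes to O(not log_out -> summon_witness); with O(not log_out) we get O(summon_witness).
Premise 1 is O(summon_witness -> not grant_access); since O(summon_witness), deontic closure gives O(not grant_access).
With premise 5, O(not grant_access -> not review_summons), the K-axiom yields O(not review_summons).
Applying K to premise 6 (O(not review_summons -> not notify_dataset)) and O(not review_summons) yields O(not notify_dataset).
With premise 3, O(not notify_dataset -> not retain_shipment), the K-axiom yields O(not retain_shipment).
Premises 8, 10 do not contribute to this derivation.
Hence not retain_shipment is obligatory.

Obligatory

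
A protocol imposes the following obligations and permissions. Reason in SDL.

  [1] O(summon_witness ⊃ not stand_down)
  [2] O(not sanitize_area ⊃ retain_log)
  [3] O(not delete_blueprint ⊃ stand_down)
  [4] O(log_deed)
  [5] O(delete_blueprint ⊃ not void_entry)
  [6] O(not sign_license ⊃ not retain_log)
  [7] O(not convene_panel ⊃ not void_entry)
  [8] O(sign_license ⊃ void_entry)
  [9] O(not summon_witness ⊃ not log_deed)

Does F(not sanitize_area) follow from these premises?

Yes

From premise 4 we have O(log_deed).
The contrapositive of premise 9 (O(not summon_witness ⊃ not log_deed)) is O(log_deed ⊃ summon_witness), and O(log_deed) is already established, so O(summon_witness).
Applying K to premise 1 (O(summon_witness ⊃ not stand_down)) and O(summon_witness) yields O(not stand_down).
Premise 3 is O(not delete_blueprint ⊃ stand_down); contrapositively O(not stand_down ⊃ delete_blueprint). Since O(not stand_down) holds, K gives O(delete_blueprint).
Applying K to premise 5 (O(delete_blueprint ⊃ not void_entry)) and O(delete_blueprint) yields O(not void_entry).
Premise 8, O(sign_license ⊃ void_entry), contraposes to O(not void_entry ⊃ not sign_license); with O(not void_entry) we get O(not sign_license).
Applying K to premise 6 (O(not sign_license ⊃ not retain_log)) and O(not sign_license) yields O(not retain_log).
The contrapositive of premise 2 (O(not sanitize_area ⊃ retain_log)) is O(not retain_log ⊃ sanitize_area), and O(not retain_log) is already established, so O(sanitize_area).
Premise 7 does not contribute to this derivation.
So O(sanitize_area) holds, i.e. F(not sanitize_area). The claim follows.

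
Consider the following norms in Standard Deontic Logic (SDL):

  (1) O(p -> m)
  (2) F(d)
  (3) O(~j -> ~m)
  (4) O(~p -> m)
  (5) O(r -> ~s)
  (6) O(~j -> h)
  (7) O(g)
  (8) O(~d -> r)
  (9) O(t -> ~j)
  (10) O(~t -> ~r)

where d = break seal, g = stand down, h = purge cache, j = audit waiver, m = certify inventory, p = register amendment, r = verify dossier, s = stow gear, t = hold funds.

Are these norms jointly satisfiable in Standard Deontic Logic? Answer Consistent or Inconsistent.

Inconsistent

Premises 4 and 1 are O(~p -> m) and O(p -> m); every ideal world satisfies ~p or p, so in either case m holds — hence O(m).
Premise 3 is O(~j -> ~m); contrapositively O(m -> j). Since O(m) holds, K gives O(j).
Premise 9 is O(t -> ~j); contrapositively O(j -> ~t). Since O(j) holds, K gives O(~t).
From O(~t) and premise 10, O(~t -> ~r), we obtain O(~r).
The contrapositive of premise 8 (O(~d -> r)) is O(~r -> d), and O(~r) is already established, so O(d).
However, F(d) at premise 2 amounts to O(~d).
We now have both O(d) and O(~d) — d is simultaneously obligatory and forbidden, violating the D-axiom.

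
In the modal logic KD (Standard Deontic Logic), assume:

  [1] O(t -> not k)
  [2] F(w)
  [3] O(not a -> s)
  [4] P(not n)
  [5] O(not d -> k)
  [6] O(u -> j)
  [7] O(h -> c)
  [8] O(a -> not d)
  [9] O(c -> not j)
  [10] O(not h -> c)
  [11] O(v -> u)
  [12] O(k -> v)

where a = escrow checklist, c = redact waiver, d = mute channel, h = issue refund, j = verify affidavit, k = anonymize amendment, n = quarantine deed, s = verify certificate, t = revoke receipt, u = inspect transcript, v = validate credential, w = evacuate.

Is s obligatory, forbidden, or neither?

Premises 7 and 10 cover both cases: O(h -> c) and O(not h -> c). Since h ∨ not h is a tautology, O(c) follows.
Applying K to premise 9 (O(c -> not j)) and O(c) yields O(not j).
The contrapositive of premise 6 (O(u -> j)) is O(not j -> not u), and O(not j) is already established, so O(not u).
Premise 11, O(v -> u), contraposes to O(not u -> not v); with O(not u) we get O(not v).
The contrapositive of premise 12 (O(k -> v)) is O(not v -> not k), and O(not v) is already established, so O(not k).
Premise 5, O(not d -> k), contraposes to O(not k -> d); with O(not k) we get O(d).
The contrapositive of premise 8 (O(a -> not d)) is O(d -> not a), and O(d) is already established, so O(not a).
From O(not a) and premise 3, O(not a -> s), we obtain O(s).
Premises 1, 2, 4 do not contribute to this derivation.
Hence s is obligatory.

Obligatory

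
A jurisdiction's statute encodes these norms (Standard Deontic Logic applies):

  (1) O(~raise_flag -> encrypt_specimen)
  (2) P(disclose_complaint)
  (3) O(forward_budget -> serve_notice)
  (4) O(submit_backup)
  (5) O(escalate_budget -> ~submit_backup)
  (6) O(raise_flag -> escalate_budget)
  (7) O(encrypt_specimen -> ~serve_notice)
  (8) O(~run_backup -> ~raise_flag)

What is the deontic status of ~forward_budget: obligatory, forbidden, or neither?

From premise 4 we have O(submit_backup).
Premise 5 is O(escalate_budget -> ~submit_backup); contrapositively O(submit_backup -> ~escalate_budget). Since O(submit_backup) holds, K gives O(~escalate_budget).
The contrapositive of premise 6 (O(raise_flag -> escalate_budget)) is O(~escalate_budget -> ~raise_flag), and O(~escalate_budget) is already established, so O(~raise_flag).
From O(~raise_flag) and premise 1, O(~raise_flag -> encrypt_specimen), we obtain O(encrypt_specimen).
Premise 7 is O(encrypt_specimen -> ~serve_notice); since O(encrypt_specimen), deontic closure gives O(~serve_notice).
Premise 3 is O(forward_budget -> serve_notice); contrapositively O(~serve_notice -> ~forward_budget). Since O(~serve_notice) holds, K gives O(~forward_budget).
Premises 2, 8 do not contribute to this derivation.
Hence ~forward_budget is obligatory.

Obligatory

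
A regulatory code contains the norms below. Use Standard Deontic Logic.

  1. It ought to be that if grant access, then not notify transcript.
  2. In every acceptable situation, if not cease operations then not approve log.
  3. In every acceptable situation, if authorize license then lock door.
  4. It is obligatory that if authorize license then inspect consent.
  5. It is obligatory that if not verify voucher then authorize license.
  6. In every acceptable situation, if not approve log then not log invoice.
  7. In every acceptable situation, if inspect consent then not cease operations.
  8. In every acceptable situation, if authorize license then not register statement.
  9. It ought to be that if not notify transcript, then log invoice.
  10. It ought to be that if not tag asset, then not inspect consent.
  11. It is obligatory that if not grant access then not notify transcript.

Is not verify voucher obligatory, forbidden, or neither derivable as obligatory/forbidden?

Premises 1 and 11 are O(grant_access → ¬notify_transcript) and O(¬grant_access → ¬notify_transcript); every ideal world satisfies grant_access or ¬grant_access, so in either case ¬notify_transcript holds — hence O(¬notify_transcript).
Applying K to premise 9 (O(¬notify_transcript → log_invoice)) and O(¬notify_transcript) yields O(log_invoice).
The contrapositive of premise 6 (O(¬approve_log → ¬log_invoice)) is O(log_invoice → approve_log), and O(log_invoice) is already established, so O(approve_log).
The contrapositive of premise 2 (O(¬cease_operations → ¬approve_log)) is O(approve_log → cease_operations), and O(approve_log) is already established, so O(cease_operations).
Premise 7, O(inspect_consent → ¬cease_operations), contraposes to O(cease_operations → ¬inspect_consent); with O(cease_operations) we get O(¬inspect_consent).
The contrapositive of premise 4 (O(authorize_license → inspect_consent)) is O(¬inspect_consent → ¬authorize_license), and O(¬inspect_consent) is already established, so O(¬authorize_license).
The contrapositive of premise 5 (O(¬verify_voucher → authorize_license)) is O(¬authorize_license → verify_voucher), and O(¬authorize_license) is already established, so O(verify_voucher).
Premises 3, 8, 10 do not contribute to this derivation.
Thus O(verify_voucher), which is F(¬verify_voucher): ¬verify_voucher is forbidden.

Forbidden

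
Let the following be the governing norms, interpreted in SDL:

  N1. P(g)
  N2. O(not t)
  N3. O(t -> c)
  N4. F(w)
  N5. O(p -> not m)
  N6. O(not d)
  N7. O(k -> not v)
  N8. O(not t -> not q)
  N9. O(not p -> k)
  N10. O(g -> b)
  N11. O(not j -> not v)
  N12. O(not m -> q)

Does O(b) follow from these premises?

Premise 10 is O(g -> b), but O(g) is not derivable from the premises (the permission P(g) asserts only not O(not g), not O(g)), so it does not yield O(b).
No other premise forces O(b). An ideal world satisfying every premise can still have b false, so O(b) is not derivable.

No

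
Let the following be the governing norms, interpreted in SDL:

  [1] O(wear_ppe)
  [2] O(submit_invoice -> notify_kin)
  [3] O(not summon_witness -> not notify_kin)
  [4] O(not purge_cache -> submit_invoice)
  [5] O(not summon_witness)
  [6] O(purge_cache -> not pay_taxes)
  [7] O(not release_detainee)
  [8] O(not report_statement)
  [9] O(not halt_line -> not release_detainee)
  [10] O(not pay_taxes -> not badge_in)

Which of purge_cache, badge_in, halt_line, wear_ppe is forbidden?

Premise 5 gives O(not summon_witness).
From O(not summon_witness) and premise 3, O(not summon_witness -> not notify_kin), we obtain O(not notify_kin).
Premise 2, O(submit_invoice -> notify_kin), contraposes to O(not notify_kin -> not submit_invoice); with O(not notify_kin) we get O(not submit_invoice).
Premise 4 is O(not purge_cache -> submit_invoice); contrapositively O(not submit_invoice -> purge_cache). Since O(not submit_invoice) holds, K gives O(purge_cache).
From O(purge_cache) and premise 6, O(purge_cache -> not pay_taxes), we obtain O(not pay_taxes).
Applying K to premise 10 (O(not pay_taxes -> not badge_in)) and O(not pay_taxes) yields O(not badge_in).
So O(not badge_in) holds, i.e. badge_in is forbidden. None of the other listed options is forbidden under the premises.

badge_in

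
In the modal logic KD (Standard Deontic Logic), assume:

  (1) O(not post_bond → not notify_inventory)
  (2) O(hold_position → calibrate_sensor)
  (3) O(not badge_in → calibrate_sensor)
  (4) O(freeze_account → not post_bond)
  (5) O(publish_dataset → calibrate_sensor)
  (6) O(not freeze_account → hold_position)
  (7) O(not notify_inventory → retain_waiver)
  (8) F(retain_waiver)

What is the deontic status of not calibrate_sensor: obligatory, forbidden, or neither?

Premise 8, F(retain_waiver), is equivalent to O(not retain_waiver).
Premise 7 is O(not notify_inventory → retain_waiver); contrapositively O(not retain_waiver → notify_inventory). Since O(not retain_waiver) holds, K gives O(notify_inventory).
Premise 1 is O(not post_bond → not notify_inventory); contrapositively O(notify_inventory → post_bond). Since O(notify_inventory) holds, K gives O(post_bond).
The contrapositive of premise 4 (O(freeze_account → not post_bond)) is O(post_bond → not freeze_account), and O(post_bond) is already established, so O(not freeze_account).
With premise 6, O(not freeze_account → hold_position), the K-axiom yields O(hold_position).
Premise 2 is O(hold_position → calibrate_sensor); since O(hold_position), deontic closure gives O(calibrate_sensor).
Premises 3, 5 do not contribute to this derivation.
Thus O(calibrate_sensor), which is F(not calibrate_sensor): not calibrate_sensor is forbidden.

Forbidden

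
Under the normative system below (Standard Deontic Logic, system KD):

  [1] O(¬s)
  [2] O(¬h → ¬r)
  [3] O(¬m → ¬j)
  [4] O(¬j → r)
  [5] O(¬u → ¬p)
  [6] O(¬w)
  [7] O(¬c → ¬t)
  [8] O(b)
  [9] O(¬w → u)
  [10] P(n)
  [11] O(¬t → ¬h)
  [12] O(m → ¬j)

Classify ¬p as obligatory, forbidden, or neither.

Neither

Premise 5 is O(¬u → ¬p), but O(¬u) is not derivable from the premises, so it does not yield O(¬p).
No premise or chain of K-axiom applications forces O(¬p), and none forces O(p). So ¬p is neither obligatory nor forbidden under these norms.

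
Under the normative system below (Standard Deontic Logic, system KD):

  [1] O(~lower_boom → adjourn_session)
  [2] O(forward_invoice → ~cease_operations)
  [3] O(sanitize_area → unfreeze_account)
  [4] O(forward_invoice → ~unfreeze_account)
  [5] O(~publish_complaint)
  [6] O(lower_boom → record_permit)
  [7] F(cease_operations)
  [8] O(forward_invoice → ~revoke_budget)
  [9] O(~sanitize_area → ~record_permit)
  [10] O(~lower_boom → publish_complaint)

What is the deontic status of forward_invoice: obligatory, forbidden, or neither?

Premise 5 states O(~publish_complaint) outright.
Premise 10 is O(~lower_boom → publish_complaint); contrapositively O(~publish_complaint → lower_boom). Since O(~publish_complaint) holds, K gives O(lower_boom).
With premise 6, O(lower_boom → record_permit), the K-axiom yields O(record_permit).
The contrapositive of premise 9 (O(~sanitize_area → ~record_permit)) is O(record_permit → sanitize_area), and O(record_permit) is already established, so O(sanitize_area).
From O(sanitize_area) and premise 3, O(sanitize_area → unfreeze_account), we obtain O(unfreeze_account).
The contrapositive of premise 4 (O(forward_invoice → ~unfreeze_account)) is O(unfreeze_account → ~forward_invoice), and O(unfreeze_account) is already established, so O(~forward_invoice).
Premises 1, 2, 7, 8 do not contribute to this derivation.
Thus O(~forward_invoice), which is F(forward_invoice): forward_invoice is forbidden.

Forbidden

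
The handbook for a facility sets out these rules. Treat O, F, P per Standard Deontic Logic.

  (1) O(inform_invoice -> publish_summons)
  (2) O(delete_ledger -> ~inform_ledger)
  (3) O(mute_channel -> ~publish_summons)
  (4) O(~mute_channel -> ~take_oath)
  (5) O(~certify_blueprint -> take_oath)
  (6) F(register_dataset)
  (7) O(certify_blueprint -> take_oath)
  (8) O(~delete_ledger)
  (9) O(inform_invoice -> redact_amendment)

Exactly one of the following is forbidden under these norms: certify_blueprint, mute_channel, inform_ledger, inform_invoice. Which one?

Premises 7 and 5 cover both cases: O(certify_blueprint -> take_oath) and O(~certify_blueprint -> take_oath). Since certify_blueprint ∨ ~certify_blueprint is a tautology, O(take_oath) follows.
Premise 4, O(~mute_channel -> ~take_oath), contraposes to O(take_oath -> mute_channel); with O(take_oath) we get O(mute_channel).
With premise 3, O(mute_channel -> ~publish_summons), the K-axiom yields O(~publish_summons).
The contrapositive of premise 1 (O(inform_invoice -> publish_summons)) is O(~publish_summons -> ~inform_invoice), and O(~publish_summons) is already established, so O(~inform_invoice).
So O(~inform_invoice) holds, i.e. inform_invoice is forbidden. None of the other listed options is forbidden under the premises.

inform_invoice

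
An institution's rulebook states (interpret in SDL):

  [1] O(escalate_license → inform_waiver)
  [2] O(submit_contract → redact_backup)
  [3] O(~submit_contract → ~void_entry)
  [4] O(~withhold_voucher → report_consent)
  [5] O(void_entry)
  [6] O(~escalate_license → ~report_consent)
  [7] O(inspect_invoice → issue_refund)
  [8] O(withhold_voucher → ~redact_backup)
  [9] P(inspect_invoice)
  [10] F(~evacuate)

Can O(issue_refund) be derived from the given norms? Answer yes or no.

Premise 7 is O(inspect_invoice → issue_refund), but O(inspect_invoice) is not derivable from the premises (the permission P(inspect_invoice) asserts only ~O(~inspect_invoice), not O(inspect_invoice)), so it does not yield O(issue_refund).
No other premise forces O(issue_refund). An ideal world satisfying every premise can still have issue_refund false, so O(issue_refund) is not derivable.

No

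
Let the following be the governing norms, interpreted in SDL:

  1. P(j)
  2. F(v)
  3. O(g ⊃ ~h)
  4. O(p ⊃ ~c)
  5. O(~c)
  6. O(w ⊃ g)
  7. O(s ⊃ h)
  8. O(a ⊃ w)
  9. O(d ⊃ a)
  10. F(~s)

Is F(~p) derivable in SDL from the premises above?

Premise 4 is O(p ⊃ ~c); even if O(~c) held, inferring O(p) would be affirming the consequent — invalid.
No other premise forces O(p). An ideal world satisfying every premise can still have ~p true, so F(~p) is not derivable.

No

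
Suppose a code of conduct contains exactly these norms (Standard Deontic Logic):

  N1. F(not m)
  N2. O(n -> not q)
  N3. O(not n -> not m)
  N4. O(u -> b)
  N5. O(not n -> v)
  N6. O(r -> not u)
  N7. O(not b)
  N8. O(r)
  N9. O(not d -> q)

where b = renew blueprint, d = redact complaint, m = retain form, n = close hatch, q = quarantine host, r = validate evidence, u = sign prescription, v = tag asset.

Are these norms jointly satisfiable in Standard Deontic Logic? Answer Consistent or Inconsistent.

Premise 4 is O(u -> b), but O(u) is not derivable from the premises, so it does not yield O(b).
So O(b) is not derivable, and the apparent clash with O(not b) does not arise.
A world satisfying every obligation exists (e.g. b=false, d=true, m=true, n=true, q=false, r=true, u=false, v=false); no atom is both obligatory and forbidden, so the set is consistent.

Consistent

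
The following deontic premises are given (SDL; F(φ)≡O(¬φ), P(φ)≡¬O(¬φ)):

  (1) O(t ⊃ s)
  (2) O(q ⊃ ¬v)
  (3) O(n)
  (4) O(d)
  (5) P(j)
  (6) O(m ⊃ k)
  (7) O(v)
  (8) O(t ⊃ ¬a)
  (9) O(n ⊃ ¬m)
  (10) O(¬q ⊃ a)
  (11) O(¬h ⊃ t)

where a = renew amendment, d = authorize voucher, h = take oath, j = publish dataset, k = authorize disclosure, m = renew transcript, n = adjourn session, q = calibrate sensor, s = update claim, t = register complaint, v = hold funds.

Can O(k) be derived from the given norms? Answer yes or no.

Premise 6 is O(m ⊃ k), but O(m) is not derivable from the premises, so it does not yield O(k).
No other premise forces O(k). An ideal world satisfying every premise can still have k false, so O(k) is not derivable.

No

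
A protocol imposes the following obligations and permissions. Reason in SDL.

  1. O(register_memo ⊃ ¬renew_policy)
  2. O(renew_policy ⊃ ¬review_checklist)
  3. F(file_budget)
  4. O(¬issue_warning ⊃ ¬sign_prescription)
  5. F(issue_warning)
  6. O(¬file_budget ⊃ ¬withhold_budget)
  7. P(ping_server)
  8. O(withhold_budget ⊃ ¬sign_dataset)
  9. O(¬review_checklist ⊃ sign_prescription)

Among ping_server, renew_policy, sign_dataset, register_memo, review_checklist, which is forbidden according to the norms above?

renew_policy

Premise 5 is F(issue_warning), i.e. O(¬issue_warning).
Applying K to premise 4 (O(¬issue_warning ⊃ ¬sign_prescription)) and O(¬issue_warning) yields O(¬sign_prescription).
Premise 9, O(¬review_checklist ⊃ sign_prescription), contraposes to O(¬sign_prescription ⊃ review_checklist); with O(¬sign_prescription) we get O(review_checklist).
Premise 2 is O(renew_policy ⊃ ¬review_checklist); contrapositively O(review_checklist ⊃ ¬renew_policy). Since O(review_checklist) holds, K gives O(¬renew_policy).
So O(¬renew_policy) holds, i.e. renew_policy is forbidden. None of the other listed options is forbidden under the premises.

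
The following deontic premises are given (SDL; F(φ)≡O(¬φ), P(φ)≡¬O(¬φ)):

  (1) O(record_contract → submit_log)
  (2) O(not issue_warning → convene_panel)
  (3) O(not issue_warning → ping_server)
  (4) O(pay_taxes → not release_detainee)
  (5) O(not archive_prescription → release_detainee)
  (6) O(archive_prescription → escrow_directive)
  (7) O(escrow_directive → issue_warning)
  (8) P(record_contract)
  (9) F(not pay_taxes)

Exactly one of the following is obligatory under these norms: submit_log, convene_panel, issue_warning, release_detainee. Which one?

Premise 9 is F(not pay_taxes), i.e. O(pay_taxes).
Applying K to premise 4 (O(pay_taxes → not release_detainee)) and O(pay_taxes) yields O(not release_detainee).
Premise 5, O(not archive_prescription → release_detainee), contraposes to O(not release_detainee → archive_prescription); with O(not release_detainee) we get O(archive_prescription).
With premise 6, O(archive_prescription → escrow_directive), the K-axiom yields O(escrow_directive).
Premise 7 is O(escrow_directive → issue_warning); since O(escrow_directive), deontic closure gives O(issue_warning).
So O(issue_warning) holds — issue_warning is obligatory. None of the other listed options is made obligatory by any chain of premises.

issue_warning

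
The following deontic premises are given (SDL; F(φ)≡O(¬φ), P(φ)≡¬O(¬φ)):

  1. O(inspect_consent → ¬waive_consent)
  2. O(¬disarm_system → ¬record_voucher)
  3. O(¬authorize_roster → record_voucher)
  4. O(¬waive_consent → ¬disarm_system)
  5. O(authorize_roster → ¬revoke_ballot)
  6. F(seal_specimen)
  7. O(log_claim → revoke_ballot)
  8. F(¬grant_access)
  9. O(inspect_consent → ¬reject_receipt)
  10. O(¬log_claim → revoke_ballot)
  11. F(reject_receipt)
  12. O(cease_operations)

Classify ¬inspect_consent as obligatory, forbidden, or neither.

Obligatory

By case analysis on ¬log_claim: premise 10 gives O(¬log_claim → revoke_ballot) and premise 7 gives O(log_claim → revoke_ballot), so O(revoke_ballot) either way.
Premise 5 is O(authorize_roster → ¬revoke_ballot); contrapositively O(revoke_ballot → ¬authorize_roster). Since O(revoke_ballot) holds, K gives O(¬authorize_roster).
Premise 3 is O(¬authorize_roster → record_voucher); since O(¬authorize_roster), deontic closure gives O(record_voucher).
The contrapositive of premise 2 (O(¬disarm_system → ¬record_voucher)) is O(record_voucher → disarm_system), and O(record_voucher) is already established, so O(disarm_system).
The contrapositive of premise 4 (O(¬waive_consent → ¬disarm_system)) is O(disarm_system → waive_consent), and O(disarm_system) is already established, so O(waive_consent).
Premise 1, O(inspect_consent → ¬waive_consent), contraposes to O(waive_consent → ¬inspect_consent); with O(waive_consent) we get O(¬inspect_consent).
Premises 6, 8, 9, 11, 12 do not contribute to this derivation.
Hence ¬inspect_consent is obligatory.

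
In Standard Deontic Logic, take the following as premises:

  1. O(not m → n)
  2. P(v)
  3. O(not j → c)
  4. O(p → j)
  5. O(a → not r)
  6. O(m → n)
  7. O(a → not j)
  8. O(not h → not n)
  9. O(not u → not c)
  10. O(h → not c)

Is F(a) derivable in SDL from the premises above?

Premises 6 and 1 are O(m → n) and O(not m → n); every ideal world satisfies m or not m, so in either case n holds — hence O(n).
The contrapositive of premise 8 (O(not h → not n)) is O(n → h), and O(n) is already established, so O(h).
With premise 10, O(h → not c), the K-axiom yields O(not c).
Premise 3, O(not j → c), contraposes to O(not c → j); with O(not c) we get O(j).
Premise 7 is O(a → not j); contrapositively O(j → not a). Since O(j) holds, K gives O(not a).
Premises 2, 4, 5, 9 do not contribute to this derivation.
So O(not a) holds, i.e. F(a). The claim follows.

Yes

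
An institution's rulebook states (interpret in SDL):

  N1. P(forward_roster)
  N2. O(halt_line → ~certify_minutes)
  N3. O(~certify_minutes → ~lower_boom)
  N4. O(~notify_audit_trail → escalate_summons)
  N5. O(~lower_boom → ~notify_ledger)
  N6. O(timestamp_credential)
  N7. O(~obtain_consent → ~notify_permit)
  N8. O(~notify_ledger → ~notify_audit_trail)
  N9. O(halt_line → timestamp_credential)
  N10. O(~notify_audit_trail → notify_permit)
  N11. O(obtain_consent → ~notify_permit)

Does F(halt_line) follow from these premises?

Premises 7 and 11 are O(~obtain_consent → ~notify_permit) and O(obtain_consent → ~notify_permit); every ideal world satisfies ~obtain_consent or obtain_consent, so in either case ~notify_permit holds — hence O(~notify_permit).
The contrapositive of premise 10 (O(~notify_audit_trail → notify_permit)) is O(~notify_permit → notify_audit_trail), and O(~notify_permit) is already established, so O(notify_audit_trail).
Premise 8, O(~notify_ledger → ~notify_audit_trail), contraposes to O(notify_audit_trail → notify_ledger); with O(notify_audit_trail) we get O(notify_ledger).
The contrapositive of premise 5 (O(~lower_boom → ~notify_ledger)) is O(notify_ledger → lower_boom), and O(notify_ledger) is already established, so O(lower_boom).
Premise 3, O(~certify_minutes → ~lower_boom), contraposes to O(lower_boom → certify_minutes); with O(lower_boom) we get O(certify_minutes).
The contrapositive of premise 2 (O(halt_line → ~certify_minutes)) is O(certify_minutes → ~halt_line), and O(certify_minutes) is already established, so O(~halt_line).
Premises 1, 4, 6, 9 do not contribute to this derivation.
So O(~halt_line) holds, i.e. F(halt_line). The claim follows.

Yes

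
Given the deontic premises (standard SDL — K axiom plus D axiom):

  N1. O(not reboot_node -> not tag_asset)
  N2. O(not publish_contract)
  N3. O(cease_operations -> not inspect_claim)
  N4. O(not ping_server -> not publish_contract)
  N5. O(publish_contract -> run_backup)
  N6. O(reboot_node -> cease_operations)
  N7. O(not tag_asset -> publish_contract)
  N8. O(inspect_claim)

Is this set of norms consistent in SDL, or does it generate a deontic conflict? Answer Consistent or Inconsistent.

Premise 2 states O(not publish_contract) outright.
Premise 7 is O(not tag_asset -> publish_contract); contrapositively O(not publish_contract -> tag_asset). Since O(not publish_contract) holds, K gives O(tag_asset).
The contrapositive of premise 1 (O(not reboot_node -> not tag_asset)) is O(tag_asset -> reboot_node), and O(tag_asset) is already established, so O(reboot_node).
Premise 6 is O(reboot_node -> cease_operations); since O(reboot_node), deontic closure gives O(cease_operations).
From O(cease_operations) and premise 3, O(cease_operations -> not inspect_claim), we obtain O(not inspect_claim).
However, premise 8 gives O(inspect_claim).
We now have both O(not inspect_claim) and O(inspect_claim) — inspect_claim is simultaneously obligatory and forbidden, violating the D-axiom.

Inconsistent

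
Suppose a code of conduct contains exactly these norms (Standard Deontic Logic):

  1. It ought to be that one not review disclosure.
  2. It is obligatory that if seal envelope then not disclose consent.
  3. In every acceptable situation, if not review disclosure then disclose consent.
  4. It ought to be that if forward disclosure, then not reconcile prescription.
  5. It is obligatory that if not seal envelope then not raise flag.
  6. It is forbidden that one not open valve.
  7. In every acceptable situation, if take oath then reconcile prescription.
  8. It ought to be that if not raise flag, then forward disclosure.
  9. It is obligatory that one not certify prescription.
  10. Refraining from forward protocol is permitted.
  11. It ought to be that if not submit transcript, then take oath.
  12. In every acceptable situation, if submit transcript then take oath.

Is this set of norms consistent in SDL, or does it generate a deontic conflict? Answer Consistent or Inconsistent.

By case analysis on submit_transcript: premise 12 gives O(submit_transcript → take_oath) and premise 11 gives O(¬submit_transcript → take_oath), so O(take_oath) either way.
From O(take_oath) and premise 7, O(take_oath → reconcile_prescription), we obtain O(reconcile_prescription).
Premise 4, O(forward_disclosure → ¬reconcile_prescription), contraposes to O(reconcile_prescription → ¬forward_disclosure); with O(reconcile_prescription) we get O(¬forward_disclosure).
Premise 8 is O(¬raise_flag → forward_disclosure); contrapositively O(¬forward_disclosure → raise_flag). Since O(¬forward_disclosure) holds, K gives O(raise_flag).
Premise 5, O(¬seal_envelope → ¬raise_flag), contraposes to O(raise_flag → seal_envelope); with O(raise_flag) we get O(seal_envelope).
Premise 2 is O(seal_envelope → ¬disclose_consent); since O(seal_envelope), deontic closure gives O(¬disclose_consent).
Premise 3, O(¬review_disclosure → disclose_consent), contraposes to O(¬disclose_consent → review_disclosure); with O(¬disclose_consent) we get O(review_disclosure).
However, premise 1 gives O(¬review_disclosure).
We now have both O(review_disclosure) and O(¬review_disclosure) — review_disclosure is simultaneously obligatory and forbidden, violating the D-axiom.

Inconsistent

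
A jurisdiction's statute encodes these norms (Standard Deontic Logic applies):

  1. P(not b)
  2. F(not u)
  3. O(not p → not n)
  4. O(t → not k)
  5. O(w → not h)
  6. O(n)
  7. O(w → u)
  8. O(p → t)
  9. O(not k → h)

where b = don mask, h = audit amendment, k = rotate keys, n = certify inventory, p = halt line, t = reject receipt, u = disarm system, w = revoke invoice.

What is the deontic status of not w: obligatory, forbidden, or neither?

Obligatory

Premise 6 gives O(n).
Premise 3, O(not p → not n), contraposes to O(n → p); with O(n) we get O(p).
Applying K to premise 8 (O(p → t)) and O(p) yields O(t).
From O(t) and premise 4, O(t → not k), we obtain O(not k).
From O(not k) and premise 9, O(not k → h), we obtain O(h).
Premise 5 is O(w → not h); contrapositively O(h → not w). Since O(h) holds, K gives O(not w).
Premises 1, 2, 7 do not contribute to this derivation.
Hence not w is obligatory.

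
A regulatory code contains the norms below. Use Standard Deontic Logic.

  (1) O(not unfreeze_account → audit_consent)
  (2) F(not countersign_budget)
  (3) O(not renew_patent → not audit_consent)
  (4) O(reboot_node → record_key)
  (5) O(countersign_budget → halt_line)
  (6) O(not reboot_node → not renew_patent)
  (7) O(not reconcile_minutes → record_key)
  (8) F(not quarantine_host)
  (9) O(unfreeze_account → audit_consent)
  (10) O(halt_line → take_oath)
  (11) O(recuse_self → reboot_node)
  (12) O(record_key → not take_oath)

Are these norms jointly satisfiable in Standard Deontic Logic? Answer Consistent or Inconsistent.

Inconsistent

Premises 1 and 9 cover both cases: O(not unfreeze_account → audit_consent) and O(unfreeze_account → audit_consent). Since not unfreeze_account ∨ unfreeze_account is a tautology, O(audit_consent) follows.
The contrapositive of premise 3 (O(not renew_patent → not audit_consent)) is O(audit_consent → renew_patent), and O(audit_consent) is already established, so O(renew_patent).
The contrapositive of premise 6 (O(not reboot_node → not renew_patent)) is O(renew_patent → reboot_node), and O(renew_patent) is already established, so O(reboot_node).
With premise 4, O(reboot_node → record_key), the K-axiom yields O(record_key).
From O(record_key) and premise 12, O(record_key → not take_oath), we obtain O(not take_oath).
The contrapositive of premise 10 (O(halt_line → take_oath)) is O(not take_oath → not halt_line), and O(not take_oath) is already established, so O(not halt_line).
Premise 5, O(countersign_budget → halt_line), contraposes to O(not halt_line → not countersign_budget); with O(not halt_line) we get O(not countersign_budget).
However, F(not countersign_budget) at premise 2 amounts to O(countersign_budget).
We now have both O(not countersign_budget) and O(countersign_budget) — countersign_budget is simultaneously obligatory and forbidden, violating the D-axiom.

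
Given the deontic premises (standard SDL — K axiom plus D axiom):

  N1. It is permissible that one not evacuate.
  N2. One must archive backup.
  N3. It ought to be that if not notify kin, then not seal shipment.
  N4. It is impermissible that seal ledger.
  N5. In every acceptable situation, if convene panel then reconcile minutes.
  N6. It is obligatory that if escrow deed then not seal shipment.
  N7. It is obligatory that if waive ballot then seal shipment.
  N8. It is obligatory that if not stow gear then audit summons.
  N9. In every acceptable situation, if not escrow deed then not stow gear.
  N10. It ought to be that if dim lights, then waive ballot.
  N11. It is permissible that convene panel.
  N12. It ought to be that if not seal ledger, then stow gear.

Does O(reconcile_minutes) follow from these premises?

No

Premise 5 is O(convene_panel → reconcile_minutes), but O(convene_panel) is not derivable from the premises (the permission P(convene_panel) asserts only ¬O(¬convene_panel), not O(convene_panel)), so it does not yield O(reconcile_minutes).
No other premise forces O(reconcile_minutes). An ideal world satisfying every premise can still have reconcile_minutes false, so O(reconcile_minutes) is not derivable.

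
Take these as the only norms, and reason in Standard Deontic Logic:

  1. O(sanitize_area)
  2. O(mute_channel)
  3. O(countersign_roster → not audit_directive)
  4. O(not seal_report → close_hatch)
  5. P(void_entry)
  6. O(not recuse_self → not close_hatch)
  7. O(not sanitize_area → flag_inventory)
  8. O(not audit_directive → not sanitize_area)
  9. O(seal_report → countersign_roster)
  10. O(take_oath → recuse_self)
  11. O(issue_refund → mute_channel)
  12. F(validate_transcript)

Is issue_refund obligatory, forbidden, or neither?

Premise 11 is O(issue_refund → mute_channel); even if O(mute_channel) held, inferring O(issue_refund) would be affirming the consequent — invalid.
No premise or chain of K-axiom applications forces O(issue_refund), and none forces O(not issue_refund). So issue_refund is neither obligatory nor forbidden under these norms.

Neither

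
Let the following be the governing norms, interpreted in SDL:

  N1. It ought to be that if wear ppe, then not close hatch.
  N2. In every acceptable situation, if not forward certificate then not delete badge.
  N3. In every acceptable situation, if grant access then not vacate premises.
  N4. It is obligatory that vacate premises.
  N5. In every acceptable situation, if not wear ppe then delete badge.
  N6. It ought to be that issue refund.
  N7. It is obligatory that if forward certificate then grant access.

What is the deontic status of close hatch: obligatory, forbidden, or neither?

Forbidden

Premise 4 states O(vacate_premises) outright.
The contrapositive of premise 3 (O(grant_access → ¬vacate_premises)) is O(vacate_premises → ¬grant_access), and O(vacate_premises) is already established, so O(¬grant_access).
Premise 7 is O(forward_certificate → grant_access); contrapositively O(¬grant_access → ¬forward_certificate). Since O(¬grant_access) holds, K gives O(¬forward_certificate).
Applying K to premise 2 (O(¬forward_certificate → ¬delete_badge)) and O(¬forward_certificate) yields O(¬delete_badge).
Premise 5, O(¬wear_ppe → delete_badge), contraposes to O(¬delete_badge → wear_ppe); with O(¬delete_badge) we get O(wear_ppe).
Applying K to premise 1 (O(wear_ppe → ¬close_hatch)) and O(wear_ppe) yields O(¬close_hatch).
Premise 6 does not contribute to this derivation.
Thus O(¬close_hatch), which is F(close_hatch): close_hatch is forbidden.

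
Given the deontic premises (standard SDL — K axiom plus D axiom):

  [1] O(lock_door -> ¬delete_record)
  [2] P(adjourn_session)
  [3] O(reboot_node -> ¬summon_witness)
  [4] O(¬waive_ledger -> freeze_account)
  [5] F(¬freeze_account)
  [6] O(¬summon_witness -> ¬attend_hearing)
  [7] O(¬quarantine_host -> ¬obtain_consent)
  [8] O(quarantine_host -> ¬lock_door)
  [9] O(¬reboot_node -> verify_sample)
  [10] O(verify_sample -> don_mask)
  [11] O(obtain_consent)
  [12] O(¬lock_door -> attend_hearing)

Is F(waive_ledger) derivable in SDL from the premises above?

Premise 4 is O(¬waive_ledger -> freeze_account); even if O(freeze_account) held, inferring O(¬waive_ledger) would be affirming the consequent — invalid.
No other premise forces O(¬waive_ledger). An ideal world satisfying every premise can still have waive_ledger true, so F(waive_ledger) is not derivable.

No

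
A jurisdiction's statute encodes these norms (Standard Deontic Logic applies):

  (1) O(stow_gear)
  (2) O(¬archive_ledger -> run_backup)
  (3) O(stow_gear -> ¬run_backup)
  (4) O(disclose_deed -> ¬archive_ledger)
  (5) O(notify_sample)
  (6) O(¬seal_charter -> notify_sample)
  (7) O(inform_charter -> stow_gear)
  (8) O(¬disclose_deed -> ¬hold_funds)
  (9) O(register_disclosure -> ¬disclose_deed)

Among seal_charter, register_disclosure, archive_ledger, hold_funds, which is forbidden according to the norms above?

Premise 1 gives O(stow_gear).
Applying K to premise 3 (O(stow_gear -> ¬run_backup)) and O(stow_gear) yields O(¬run_backup).
The contrapositive of premise 2 (O(¬archive_ledger -> run_backup)) is O(¬run_backup -> archive_ledger), and O(¬run_backup) is already established, so O(archive_ledger).
Premise 4 is O(disclose_deed -> ¬archive_ledger); contrapositively O(archive_ledger -> ¬disclose_deed). Since O(archive_ledger) holds, K gives O(¬disclose_deed).
Applying K to premise 8 (O(¬disclose_deed -> ¬hold_funds)) and O(¬disclose_deed) yields O(¬hold_funds).
So O(¬hold_funds) holds, i.e. hold_funds is forbidden. None of the other listed options is forbidden under the premises.

hold_funds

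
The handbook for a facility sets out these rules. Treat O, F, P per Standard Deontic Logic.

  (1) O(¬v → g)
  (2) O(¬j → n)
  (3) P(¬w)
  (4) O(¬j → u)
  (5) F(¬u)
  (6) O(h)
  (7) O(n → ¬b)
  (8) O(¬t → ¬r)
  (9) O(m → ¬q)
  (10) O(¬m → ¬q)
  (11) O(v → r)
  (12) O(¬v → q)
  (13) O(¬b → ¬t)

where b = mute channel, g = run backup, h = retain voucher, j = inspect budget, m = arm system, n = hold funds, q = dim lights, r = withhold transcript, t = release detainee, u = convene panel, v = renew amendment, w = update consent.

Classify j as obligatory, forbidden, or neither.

Obligatory

Premises 10 and 9 cover both cases: O(¬m → ¬q) and O(m → ¬q). Since ¬m ∨ m is a tautology, O(¬q) follows.
The contrapositive of premise 12 (O(¬v → q)) is O(¬q → v), and O(¬q) is already established, so O(v).
With premise 11, O(v → r), the K-axiom yields O(r).
The contrapositive of premise 8 (O(¬t → ¬r)) is O(r → t), and O(r) is already established, so O(t).
Premise 13, O(¬b → ¬t), contraposes to O(t → b); with O(t) we get O(b).
Premise 7, O(n → ¬b), contraposes to O(b → ¬n); with O(b) we get O(¬n).
Premise 2 is O(¬j → n); contrapositively O(¬n → j). Since O(¬n) holds, K gives O(j).
Premises 1, 3, 4, 5, 6 do not contribute to this derivation.
Hence j is obligatory.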